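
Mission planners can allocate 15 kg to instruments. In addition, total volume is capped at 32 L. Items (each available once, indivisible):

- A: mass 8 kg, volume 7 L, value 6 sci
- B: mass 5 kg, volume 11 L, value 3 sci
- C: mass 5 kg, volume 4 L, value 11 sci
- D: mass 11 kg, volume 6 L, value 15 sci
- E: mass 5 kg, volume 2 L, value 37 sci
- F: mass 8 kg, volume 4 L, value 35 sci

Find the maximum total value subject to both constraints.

Feasible sets respecting both limits:
- E+F: mass 13, volume 6, value 72
- B+C+E: mass 15, volume 17, value 51
- C+E: mass 10, volume 6, value 48
- C+F: mass 13, volume 8, value 46
Best: 72 sci.

72 sci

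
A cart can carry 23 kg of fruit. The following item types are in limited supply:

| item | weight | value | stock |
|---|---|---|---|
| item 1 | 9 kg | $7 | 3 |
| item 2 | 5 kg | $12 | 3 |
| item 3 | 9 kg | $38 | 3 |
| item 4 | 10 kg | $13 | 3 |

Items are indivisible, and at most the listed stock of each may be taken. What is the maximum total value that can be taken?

Best selections within weight 23 and stock limits:
- 1×item 2 + 2×item 3: weight 23, value 88
- 2×item 3: weight 18, value 76
- 2×item 2 + 1×item 3: weight 19, value 62
Best: $88.

$88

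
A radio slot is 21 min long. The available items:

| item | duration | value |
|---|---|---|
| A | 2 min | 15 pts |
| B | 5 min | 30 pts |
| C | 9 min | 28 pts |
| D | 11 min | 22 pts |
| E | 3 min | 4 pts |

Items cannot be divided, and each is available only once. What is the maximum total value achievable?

77 pts

Check high-value combinations within 21 min:
- A+B+C+E: duration 2+5+9+3=19, value 15+30+28+4=77
- A+B+C: duration 2+5+9=16, value 15+30+28=73
- A+B+D+E: duration 2+5+11+3=21, value 15+30+22+4=71
Best: 77 pts.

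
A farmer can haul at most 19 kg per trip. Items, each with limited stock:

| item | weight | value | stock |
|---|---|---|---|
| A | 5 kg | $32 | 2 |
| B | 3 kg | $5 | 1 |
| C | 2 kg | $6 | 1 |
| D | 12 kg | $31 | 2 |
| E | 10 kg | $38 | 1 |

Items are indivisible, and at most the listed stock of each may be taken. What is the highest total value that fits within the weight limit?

$76

Best selections within weight 19 and stock limits:
- 1×A + 1×C + 1×E: weight 17, value 76
- 2×A + 1×B + 1×C: weight 15, value 75
Best: $76.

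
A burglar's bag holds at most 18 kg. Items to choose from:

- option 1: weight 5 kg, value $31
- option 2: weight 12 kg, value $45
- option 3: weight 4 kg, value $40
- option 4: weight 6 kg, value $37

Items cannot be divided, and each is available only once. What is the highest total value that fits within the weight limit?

Check high-value combinations within 18 kg:
- option 1+option 3+option 4: weight 5+4+6=15, value 31+40+37=108
- option 2+option 3: weight 12+4=16, value 45+40=85
- option 2+option 4: weight 12+6=18, value 45+37=82
- option 3+option 4: weight 4+6=10, value 40+37=77
Best: $108.

$108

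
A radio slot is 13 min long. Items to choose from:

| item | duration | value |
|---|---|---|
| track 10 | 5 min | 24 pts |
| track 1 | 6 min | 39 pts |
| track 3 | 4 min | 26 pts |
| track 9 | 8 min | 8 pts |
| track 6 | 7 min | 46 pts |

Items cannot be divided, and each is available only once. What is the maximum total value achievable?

85 pts

Check high-value combinations within 13 min:
- track 1+track 6: duration 6+7=13, value 39+46=85
- track 3+track 6: duration 4+7=11, value 26+46=72
- track 10+track 6: duration 5+7=12, value 24+46=70
Best: 85 pts.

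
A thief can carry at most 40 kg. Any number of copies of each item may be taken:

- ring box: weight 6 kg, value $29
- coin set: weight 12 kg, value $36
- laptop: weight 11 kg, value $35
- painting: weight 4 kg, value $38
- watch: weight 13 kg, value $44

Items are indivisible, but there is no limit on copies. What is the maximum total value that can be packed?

Best value-per-unit is painting at 38/4, and filling with it alone uses weight 10×4=40. No mix of the others beats 10×38 = 380.

$380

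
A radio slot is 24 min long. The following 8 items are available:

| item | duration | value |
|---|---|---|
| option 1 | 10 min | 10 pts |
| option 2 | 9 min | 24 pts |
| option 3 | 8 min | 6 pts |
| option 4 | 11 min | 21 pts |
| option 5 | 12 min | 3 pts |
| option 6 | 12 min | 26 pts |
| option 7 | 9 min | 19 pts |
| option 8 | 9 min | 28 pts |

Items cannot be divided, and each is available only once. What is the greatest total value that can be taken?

54 pts

This is a 0/1 knapsack; check combinations near the capacity.
- option 6+option 8: duration 12+9=21, value 26+28=54
- option 2+option 8: duration 9+9=18, value 24+28=52
- option 2+option 6: duration 9+12=21, value 24+26=50
- option 4+option 8: duration 11+9=20, value 21+28=49
Best: 54 pts.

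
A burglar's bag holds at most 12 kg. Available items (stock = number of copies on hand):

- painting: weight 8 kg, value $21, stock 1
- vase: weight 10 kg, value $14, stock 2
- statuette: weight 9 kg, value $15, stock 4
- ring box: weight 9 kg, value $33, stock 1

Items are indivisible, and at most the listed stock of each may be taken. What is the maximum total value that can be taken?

Best selections within weight 12 and stock limits:
- 1×ring box: weight 9, value 33
- 1×painting: weight 8, value 21
- 1×statuette: weight 9, value 15
Best: $33.

$33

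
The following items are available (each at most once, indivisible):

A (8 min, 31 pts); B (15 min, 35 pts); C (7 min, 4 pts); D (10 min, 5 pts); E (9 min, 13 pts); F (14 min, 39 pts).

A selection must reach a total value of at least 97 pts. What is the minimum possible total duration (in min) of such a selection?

37

Subsets with value ≥ 97, sorted by total duration:
- A+B+F: duration 37, value 105
- A+B+C+F: duration 44, value 109
- A+B+E+F: duration 46, value 118
- A+B+D+F: duration 47, value 110
Minimum duration: 37 min.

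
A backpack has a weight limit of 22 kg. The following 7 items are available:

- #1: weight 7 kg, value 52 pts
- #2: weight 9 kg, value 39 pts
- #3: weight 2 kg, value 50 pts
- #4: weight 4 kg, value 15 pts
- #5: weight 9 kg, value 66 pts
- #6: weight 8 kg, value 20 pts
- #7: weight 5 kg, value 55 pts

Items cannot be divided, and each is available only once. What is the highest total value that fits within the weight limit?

186 pts

This is a 0/1 knapsack; check combinations near the capacity.
- #3+#4+#5+#7: weight 2+4+9+5=20, value 50+15+66+55=186
- #1+#3+#4+#5: weight 7+2+4+9=22, value 52+50+15+66=183
- #1+#3+#6+#7: weight 7+2+8+5=22, value 52+50+20+55=177
Best: 186 pts.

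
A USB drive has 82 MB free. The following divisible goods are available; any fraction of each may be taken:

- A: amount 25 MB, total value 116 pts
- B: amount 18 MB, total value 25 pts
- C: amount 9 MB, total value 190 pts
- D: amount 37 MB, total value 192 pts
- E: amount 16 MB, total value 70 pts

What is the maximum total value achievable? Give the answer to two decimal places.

Take in order of value per unit:
- C (190/9 per unit): all 9 → value 190, running total 190.00
- D (192/37 per unit): all 37 → value 192, running total 382.00
- A (116/25 per unit): all 25 → value 116, running total 498.00
- E (70/16 per unit): 11 of 16 → value 11×70/16 = 48.1250, running total 546.13
Total 546.13.

546.13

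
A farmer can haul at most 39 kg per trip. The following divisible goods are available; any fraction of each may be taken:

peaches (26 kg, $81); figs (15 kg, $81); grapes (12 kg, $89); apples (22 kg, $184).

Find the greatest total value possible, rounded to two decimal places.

300.00

Take in order of value per unit:
- apples (184/22 per unit): all 22 → value 184, running total 184.00
- grapes (89/12 per unit): all 12 → value 89, running total 273.00
- figs (81/15 per unit): 5 of 15 → value 5×81/15 = 27.0000, running total 300.00
Total 300.00.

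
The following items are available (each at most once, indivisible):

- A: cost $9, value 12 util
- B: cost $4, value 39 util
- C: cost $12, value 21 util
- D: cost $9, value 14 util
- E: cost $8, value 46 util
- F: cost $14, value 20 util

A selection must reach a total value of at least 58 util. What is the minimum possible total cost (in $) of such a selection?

Subsets with value ≥ 58, sorted by total cost:
- B+E: cost 12, value 85
- B+C: cost 16, value 60
- D+E: cost 17, value 60
- A+E: cost 17, value 58
Minimum cost: 12 $.

12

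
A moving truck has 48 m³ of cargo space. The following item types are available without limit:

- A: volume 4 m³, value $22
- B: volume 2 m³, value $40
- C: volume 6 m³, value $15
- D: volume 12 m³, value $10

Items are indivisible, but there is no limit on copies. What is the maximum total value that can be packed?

$960

Best value-per-unit is B at 40/2, and filling with it alone uses volume 24×2=48. No mix of the others beats 24×40 = 960.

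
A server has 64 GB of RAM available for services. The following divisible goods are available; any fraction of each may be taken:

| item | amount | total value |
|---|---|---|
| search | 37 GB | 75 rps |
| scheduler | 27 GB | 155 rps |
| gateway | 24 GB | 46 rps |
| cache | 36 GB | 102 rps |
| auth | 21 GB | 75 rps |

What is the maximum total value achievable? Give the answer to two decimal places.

Take in order of value per unit:
- scheduler (155/27 per unit): all 27 → value 155, running total 155.00
- auth (75/21 per unit): all 21 → value 75, running total 230.00
- cache (102/36 per unit): 16 of 36 → value 16×102/36 = 45.3333, running total 275.33
Total 275.33.

275.33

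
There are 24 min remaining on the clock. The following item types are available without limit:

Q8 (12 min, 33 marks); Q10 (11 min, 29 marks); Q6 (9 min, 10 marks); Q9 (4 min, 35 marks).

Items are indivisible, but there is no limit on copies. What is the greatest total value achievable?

210 marks

Best value-per-unit is Q9 at 35/4, and filling with it alone uses time 6×4=24. No mix of the others beats 6×35 = 210.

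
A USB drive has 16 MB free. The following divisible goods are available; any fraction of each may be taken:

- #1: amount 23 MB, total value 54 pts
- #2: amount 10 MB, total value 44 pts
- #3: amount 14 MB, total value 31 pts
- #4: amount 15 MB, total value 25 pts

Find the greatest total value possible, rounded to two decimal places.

58.09

Take in order of value per unit:
- #2 (44/10 per unit): all 10 → value 44, running total 44.00
- #1 (54/23 per unit): 6 of 23 → value 6×54/23 = 14.0870, running total 58.09
Total 58.09.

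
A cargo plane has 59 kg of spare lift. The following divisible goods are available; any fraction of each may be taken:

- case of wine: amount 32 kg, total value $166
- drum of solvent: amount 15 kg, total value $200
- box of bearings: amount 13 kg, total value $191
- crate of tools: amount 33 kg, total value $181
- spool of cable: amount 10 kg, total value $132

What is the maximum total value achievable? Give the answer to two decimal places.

638.18

Take in order of value per unit:
- box of bearings (191/13 per unit): all 13 → value 191, running total 191.00
- drum of solvent (200/15 per unit): all 15 → value 200, running total 391.00
- spool of cable (132/10 per unit): all 10 → value 132, running total 523.00
- crate of tools (181/33 per unit): 21 of 33 → value 21×181/33 = 115.1818, running total 638.18
Total 638.18.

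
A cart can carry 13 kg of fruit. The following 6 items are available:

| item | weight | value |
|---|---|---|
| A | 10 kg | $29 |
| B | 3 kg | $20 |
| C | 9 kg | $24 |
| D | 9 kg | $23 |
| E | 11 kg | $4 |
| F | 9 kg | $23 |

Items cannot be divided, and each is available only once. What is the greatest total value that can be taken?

$49

Check high-value combinations within 13 kg:
- A+B: weight 10+3=13, value 29+20=49
- B+C: weight 3+9=12, value 20+24=44
- B+D: weight 3+9=12, value 20+23=43
- B+F: weight 3+9=12, value 20+23=43
Best: $49.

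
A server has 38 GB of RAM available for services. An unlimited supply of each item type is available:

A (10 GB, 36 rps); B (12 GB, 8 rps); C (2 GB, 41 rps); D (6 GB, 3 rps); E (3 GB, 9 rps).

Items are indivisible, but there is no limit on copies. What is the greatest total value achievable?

Best value-per-unit is C at 41/2, and filling with it alone uses memory 19×2=38. No mix of the others beats 19×41 = 779.

779 rps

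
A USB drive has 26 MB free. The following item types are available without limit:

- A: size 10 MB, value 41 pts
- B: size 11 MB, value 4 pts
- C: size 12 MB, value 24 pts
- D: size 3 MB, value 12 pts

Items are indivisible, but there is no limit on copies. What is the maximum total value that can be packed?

Best value-per-unit is A at 41/10; filling with it alone gives 2×41 = 82.
Optimal mix: 2×A + 2×D → size 26, value 106.

106 pts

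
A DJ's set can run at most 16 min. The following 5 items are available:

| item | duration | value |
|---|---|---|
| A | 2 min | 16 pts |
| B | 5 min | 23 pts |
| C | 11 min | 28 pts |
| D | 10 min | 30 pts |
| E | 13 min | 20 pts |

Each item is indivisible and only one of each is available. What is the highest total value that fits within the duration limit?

Check high-value combinations within 16 min:
- B+D: duration 5+10=15, value 23+30=53
- B+C: duration 5+11=16, value 23+28=51
- A+D: duration 2+10=12, value 16+30=46
- A+C: duration 2+11=13, value 16+28=44
- A+B: duration 2+5=7, value 16+23=39
Best: 53 pts.

53 pts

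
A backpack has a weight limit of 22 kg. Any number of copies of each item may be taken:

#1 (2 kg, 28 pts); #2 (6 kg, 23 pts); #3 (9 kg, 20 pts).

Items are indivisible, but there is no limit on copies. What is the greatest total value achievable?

308 pts

Best value-per-unit is #1 at 28/2, and filling with it alone uses weight 11×2=22. No mix of the others beats 11×28 = 308.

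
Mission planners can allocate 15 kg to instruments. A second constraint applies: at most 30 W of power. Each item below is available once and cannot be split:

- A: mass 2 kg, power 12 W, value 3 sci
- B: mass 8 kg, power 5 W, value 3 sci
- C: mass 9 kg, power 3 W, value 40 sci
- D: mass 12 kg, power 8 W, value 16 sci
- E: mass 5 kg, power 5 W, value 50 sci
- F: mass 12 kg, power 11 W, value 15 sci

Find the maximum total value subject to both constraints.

Feasible sets respecting both limits:
- C+E: mass 14, power 8, value 90
- A+B+E: mass 15, power 22, value 56
- A+E: mass 7, power 17, value 53
Best: 90 sci.

90 sci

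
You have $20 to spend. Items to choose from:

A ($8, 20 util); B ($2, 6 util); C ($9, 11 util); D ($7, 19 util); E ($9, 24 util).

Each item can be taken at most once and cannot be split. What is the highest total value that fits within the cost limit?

50 util

Check high-value combinations within $20:
- A+B+E: cost 8+2+9=19, value 20+6+24=50
- B+D+E: cost 2+7+9=18, value 6+19+24=49
- A+B+D: cost 8+2+7=17, value 20+6+19=45
Best: 50 util.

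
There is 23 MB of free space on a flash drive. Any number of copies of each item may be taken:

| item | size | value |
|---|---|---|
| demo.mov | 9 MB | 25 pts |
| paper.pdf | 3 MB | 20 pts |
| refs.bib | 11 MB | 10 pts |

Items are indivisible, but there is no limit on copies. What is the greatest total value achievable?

Best value-per-unit is paper.pdf at 20/3, and filling with it alone uses size 7×3=21. No mix of the others beats 7×20 = 140.

140 pts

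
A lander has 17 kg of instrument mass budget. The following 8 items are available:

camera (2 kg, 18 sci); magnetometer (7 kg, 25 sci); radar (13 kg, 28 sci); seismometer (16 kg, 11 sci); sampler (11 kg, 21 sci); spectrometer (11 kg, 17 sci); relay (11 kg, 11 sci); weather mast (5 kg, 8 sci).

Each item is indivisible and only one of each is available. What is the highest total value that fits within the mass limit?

Check high-value combinations within 17 kg:
- camera+magnetometer+weather mast: mass 2+7+5=14, value 18+25+8=51
- camera+radar: mass 2+13=15, value 18+28=46
- camera+magnetometer: mass 2+7=9, value 18+25=43
Best: 51 sci.

51 sci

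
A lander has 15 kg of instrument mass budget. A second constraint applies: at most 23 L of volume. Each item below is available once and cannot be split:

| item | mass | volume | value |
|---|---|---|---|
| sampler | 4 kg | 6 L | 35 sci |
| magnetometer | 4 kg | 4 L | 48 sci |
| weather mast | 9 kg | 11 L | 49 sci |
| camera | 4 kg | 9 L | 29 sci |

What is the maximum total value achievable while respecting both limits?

112 sci

Feasible sets respecting both limits:
- sampler+magnetometer+camera: mass 12, volume 19, value 112
- magnetometer+weather mast: mass 13, volume 15, value 97
- sampler+weather mast: mass 13, volume 17, value 84
- sampler+magnetometer: mass 8, volume 10, value 83
Best: 112 sci.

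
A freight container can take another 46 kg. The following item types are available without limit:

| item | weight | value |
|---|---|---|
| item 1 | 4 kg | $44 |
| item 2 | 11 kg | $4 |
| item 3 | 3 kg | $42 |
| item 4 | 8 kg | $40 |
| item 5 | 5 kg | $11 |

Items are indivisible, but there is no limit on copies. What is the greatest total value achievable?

$632

Best value-per-unit is item 3 at 42/3; filling with it alone gives 15×42 = 630.
Optimal mix: 1×item 1 + 14×item 3 → weight 46, value 632.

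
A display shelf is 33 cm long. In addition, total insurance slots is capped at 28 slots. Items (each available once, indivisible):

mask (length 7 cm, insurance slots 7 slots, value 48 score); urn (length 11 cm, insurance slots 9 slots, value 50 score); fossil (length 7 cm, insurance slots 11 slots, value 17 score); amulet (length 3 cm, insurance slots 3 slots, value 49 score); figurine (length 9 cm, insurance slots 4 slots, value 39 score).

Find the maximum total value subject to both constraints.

Feasible sets respecting both limits:
- mask+urn+amulet+figurine: length 30, insurance slots 23, value 186
- urn+fossil+amulet+figurine: length 30, insurance slots 27, value 155
- mask+fossil+amulet+figurine: length 26, insurance slots 25, value 153
Best: 186 score.

186 score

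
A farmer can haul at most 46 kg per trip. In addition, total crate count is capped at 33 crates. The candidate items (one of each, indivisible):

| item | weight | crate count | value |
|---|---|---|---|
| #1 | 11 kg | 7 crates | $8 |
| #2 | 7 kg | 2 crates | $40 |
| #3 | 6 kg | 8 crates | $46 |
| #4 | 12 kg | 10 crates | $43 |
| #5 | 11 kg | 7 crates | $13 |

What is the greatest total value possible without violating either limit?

Feasible sets respecting both limits:
- #2+#3+#4+#5: weight 36, crate count 27, value 142
- #1+#2+#3+#4: weight 36, crate count 27, value 137
- #2+#3+#4: weight 25, crate count 20, value 129
- #1+#3+#4+#5: weight 40, crate count 32, value 110
Best: $142.

$142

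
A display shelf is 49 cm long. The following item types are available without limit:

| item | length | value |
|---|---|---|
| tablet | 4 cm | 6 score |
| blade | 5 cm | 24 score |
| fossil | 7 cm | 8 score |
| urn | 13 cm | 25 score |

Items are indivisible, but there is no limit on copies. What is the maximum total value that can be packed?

222 score

Best value-per-unit is blade at 24/5; filling with it alone gives 9×24 = 216.
Optimal mix: 1×tablet + 9×blade → length 49, value 222.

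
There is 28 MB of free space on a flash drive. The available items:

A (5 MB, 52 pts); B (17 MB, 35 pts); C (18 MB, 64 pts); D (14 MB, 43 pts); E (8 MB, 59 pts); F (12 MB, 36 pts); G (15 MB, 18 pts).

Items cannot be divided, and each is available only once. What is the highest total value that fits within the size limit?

Check high-value combinations within 28 MB:
- A+D+E: size 5+14+8=27, value 52+43+59=154
- A+E+F: size 5+8+12=25, value 52+59+36=147
- A+E+G: size 5+8+15=28, value 52+59+18=129
Best: 154 pts.

154 pts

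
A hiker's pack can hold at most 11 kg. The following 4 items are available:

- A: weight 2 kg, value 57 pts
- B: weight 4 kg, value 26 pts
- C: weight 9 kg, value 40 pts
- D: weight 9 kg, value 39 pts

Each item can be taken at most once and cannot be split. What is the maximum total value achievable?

97 pts

Check high-value combinations within 11 kg:
- A+C: weight 2+9=11, value 57+40=97
- A+D: weight 2+9=11, value 57+39=96
- A+B: weight 2+4=6, value 57+26=83
- A: weight 2, value 57
- C: weight 9, value 40
Best: 97 pts.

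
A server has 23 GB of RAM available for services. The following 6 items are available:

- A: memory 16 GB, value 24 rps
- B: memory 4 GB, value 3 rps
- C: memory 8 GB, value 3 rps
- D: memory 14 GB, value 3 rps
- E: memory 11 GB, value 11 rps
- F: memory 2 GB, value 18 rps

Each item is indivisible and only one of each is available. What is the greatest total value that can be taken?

45 rps

Check high-value combinations within 23 GB:
- A+B+F: memory 16+4+2=22, value 24+3+18=45
- A+F: memory 16+2=18, value 24+18=42
- B+E+F: memory 4+11+2=17, value 3+11+18=32
- C+E+F: memory 8+11+2=21, value 3+11+18=32
- E+F: memory 11+2=13, value 11+18=29
Best: 45 rps.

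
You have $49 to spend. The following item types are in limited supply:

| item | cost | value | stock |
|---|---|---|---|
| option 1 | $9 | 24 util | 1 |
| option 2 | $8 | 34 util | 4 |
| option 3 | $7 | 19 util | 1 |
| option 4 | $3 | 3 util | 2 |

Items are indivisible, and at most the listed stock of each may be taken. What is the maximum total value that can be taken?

Best selections within cost 49 and stock limits:
- 1×option 1 + 4×option 2 + 1×option 3: cost 48, value 179
- 1×option 1 + 4×option 2 + 2×option 4: cost 47, value 166
- 1×option 1 + 4×option 2 + 1×option 4: cost 44, value 163
- 4×option 2 + 1×option 3 + 2×option 4: cost 45, value 161
Best: 179 util.

179 util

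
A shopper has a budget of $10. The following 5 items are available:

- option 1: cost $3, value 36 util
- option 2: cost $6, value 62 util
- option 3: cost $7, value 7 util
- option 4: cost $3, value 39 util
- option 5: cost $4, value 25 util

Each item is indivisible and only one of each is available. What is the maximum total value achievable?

Check high-value combinations within $10:
- option 2+option 4: cost 6+3=9, value 62+39=101
- option 1+option 4+option 5: cost 3+3+4=10, value 36+39+25=100
- option 1+option 2: cost 3+6=9, value 36+62=98
- option 2+option 5: cost 6+4=10, value 62+25=87
- option 1+option 4: cost 3+3=6, value 36+39=75
Best: 101 util.

101 util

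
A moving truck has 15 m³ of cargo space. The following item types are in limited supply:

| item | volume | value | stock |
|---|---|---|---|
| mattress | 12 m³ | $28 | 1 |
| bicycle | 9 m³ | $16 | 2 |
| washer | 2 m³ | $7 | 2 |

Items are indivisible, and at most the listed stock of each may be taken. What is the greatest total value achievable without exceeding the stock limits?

$35

Top feasible selections:
- 1×mattress + 1×washer: volume 14, value 35
- 1×bicycle + 2×washer: volume 13, value 30
- 1×mattress: volume 12, value 28
Best: $35.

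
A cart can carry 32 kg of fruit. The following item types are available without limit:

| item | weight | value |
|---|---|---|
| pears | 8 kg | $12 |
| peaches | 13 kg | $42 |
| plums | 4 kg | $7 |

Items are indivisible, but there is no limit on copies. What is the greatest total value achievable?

Best value-per-unit is peaches at 42/13; filling with it alone gives 2×42 = 84.
Optimal mix: 2×peaches + 1×plums → weight 30, value 91.

$91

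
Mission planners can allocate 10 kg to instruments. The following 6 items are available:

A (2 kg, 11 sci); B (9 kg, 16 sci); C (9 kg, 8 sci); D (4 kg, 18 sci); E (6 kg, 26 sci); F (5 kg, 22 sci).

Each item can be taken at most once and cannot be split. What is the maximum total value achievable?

Check high-value combinations within 10 kg:
- D+E: mass 4+6=10, value 18+26=44
- D+F: mass 4+5=9, value 18+22=40
- A+E: mass 2+6=8, value 11+26=37
Best: 44 sci.

44 sci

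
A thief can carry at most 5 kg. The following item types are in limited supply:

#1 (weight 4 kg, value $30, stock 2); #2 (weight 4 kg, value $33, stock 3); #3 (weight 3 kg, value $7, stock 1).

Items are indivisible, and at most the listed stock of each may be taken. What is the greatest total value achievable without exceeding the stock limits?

Best selections within weight 5 and stock limits:
- 1×#2: weight 4, value 33
- 1×#1: weight 4, value 30
Best: $33.

$33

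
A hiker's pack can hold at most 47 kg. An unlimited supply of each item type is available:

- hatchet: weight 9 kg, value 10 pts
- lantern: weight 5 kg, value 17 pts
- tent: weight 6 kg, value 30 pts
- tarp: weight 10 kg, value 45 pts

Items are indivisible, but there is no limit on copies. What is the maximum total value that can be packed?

Best value-per-unit is tent at 30/6; filling with it alone gives 7×30 = 210.
Optimal mix: 1×lantern + 7×tent → weight 47, value 227.

227 pts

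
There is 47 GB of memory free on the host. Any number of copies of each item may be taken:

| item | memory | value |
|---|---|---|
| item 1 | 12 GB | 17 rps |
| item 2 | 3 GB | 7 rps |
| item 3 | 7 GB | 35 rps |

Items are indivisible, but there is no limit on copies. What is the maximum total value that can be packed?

217 rps

Best value-per-unit is item 3 at 35/7; filling with it alone gives 6×35 = 210.
Optimal mix: 1×item 2 + 6×item 3 → memory 45, value 217.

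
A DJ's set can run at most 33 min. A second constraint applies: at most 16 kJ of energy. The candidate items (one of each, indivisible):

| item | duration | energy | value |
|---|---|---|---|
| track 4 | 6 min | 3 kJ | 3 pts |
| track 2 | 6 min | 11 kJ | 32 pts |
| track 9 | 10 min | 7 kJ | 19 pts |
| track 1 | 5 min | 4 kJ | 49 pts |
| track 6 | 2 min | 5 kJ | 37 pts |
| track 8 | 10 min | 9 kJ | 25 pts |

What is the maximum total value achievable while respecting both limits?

105 pts

Feasible sets respecting both limits:
- track 9+track 1+track 6: duration 17, energy 16, value 105
- track 4+track 1+track 6: duration 13, energy 12, value 89
- track 1+track 6: duration 7, energy 9, value 86
- track 2+track 1: duration 11, energy 15, value 81
Best: 105 pts.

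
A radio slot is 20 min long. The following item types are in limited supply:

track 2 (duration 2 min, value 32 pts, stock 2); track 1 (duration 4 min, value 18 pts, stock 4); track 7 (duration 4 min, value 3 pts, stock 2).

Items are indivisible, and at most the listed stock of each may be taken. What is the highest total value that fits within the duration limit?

Best selections within duration 20 and stock limits:
- 2×track 2 + 4×track 1: duration 20, value 136
- 2×track 2 + 3×track 1 + 1×track 7: duration 20, value 121
- 2×track 2 + 3×track 1: duration 16, value 118
Best: 136 pts.

136 pts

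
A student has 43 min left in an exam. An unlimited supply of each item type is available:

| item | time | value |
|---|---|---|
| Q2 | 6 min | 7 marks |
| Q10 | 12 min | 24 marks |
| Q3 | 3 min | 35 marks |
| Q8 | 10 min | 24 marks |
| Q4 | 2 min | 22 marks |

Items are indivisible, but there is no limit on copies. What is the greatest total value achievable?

499 marks

Best value-per-unit is Q3 at 35/3; filling with it alone gives 14×35 = 490.
Optimal mix: 13×Q3 + 2×Q4 → time 43, value 499.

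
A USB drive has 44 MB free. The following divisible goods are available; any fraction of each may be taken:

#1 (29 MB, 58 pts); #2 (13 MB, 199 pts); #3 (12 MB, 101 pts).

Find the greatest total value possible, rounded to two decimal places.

338.00

Take in order of value per unit:
- #2 (199/13 per unit): all 13 → value 199, running total 199.00
- #3 (101/12 per unit): all 12 → value 101, running total 300.00
- #1 (58/29 per unit): 19 of 29 → value 19×58/29 = 38.0000, running total 338.00
Total 338.00.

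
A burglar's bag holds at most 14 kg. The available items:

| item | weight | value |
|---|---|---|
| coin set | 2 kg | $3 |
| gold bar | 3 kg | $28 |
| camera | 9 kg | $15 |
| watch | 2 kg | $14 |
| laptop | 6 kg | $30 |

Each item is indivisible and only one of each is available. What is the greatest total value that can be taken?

This is a 0/1 knapsack; check combinations near the capacity.
- coin set+gold bar+watch+laptop: weight 2+3+2+6=13, value 3+28+14+30=75
- gold bar+watch+laptop: weight 3+2+6=11, value 28+14+30=72
- coin set+gold bar+laptop: weight 2+3+6=11, value 3+28+30=61
- gold bar+laptop: weight 3+6=9, value 28+30=58
- gold bar+camera+watch: weight 3+9+2=14, value 28+15+14=57
Best: $75.

$75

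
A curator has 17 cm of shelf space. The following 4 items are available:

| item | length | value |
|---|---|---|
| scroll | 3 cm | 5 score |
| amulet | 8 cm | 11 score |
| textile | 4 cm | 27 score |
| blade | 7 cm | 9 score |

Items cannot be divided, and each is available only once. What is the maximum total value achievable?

Check high-value combinations within 17 cm:
- scroll+amulet+textile: length 3+8+4=15, value 5+11+27=43
- scroll+textile+blade: length 3+4+7=14, value 5+27+9=41
- amulet+textile: length 8+4=12, value 11+27=38
- textile+blade: length 4+7=11, value 27+9=36
Best: 43 score.

43 score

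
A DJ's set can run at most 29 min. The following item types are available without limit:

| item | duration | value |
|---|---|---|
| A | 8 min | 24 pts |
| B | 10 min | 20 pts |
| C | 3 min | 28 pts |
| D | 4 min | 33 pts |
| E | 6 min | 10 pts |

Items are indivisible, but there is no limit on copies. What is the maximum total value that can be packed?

Best value-per-unit is C at 28/3; filling with it alone gives 9×28 = 252.
Optimal mix: 7×C + 2×D → duration 29, value 262.

262 pts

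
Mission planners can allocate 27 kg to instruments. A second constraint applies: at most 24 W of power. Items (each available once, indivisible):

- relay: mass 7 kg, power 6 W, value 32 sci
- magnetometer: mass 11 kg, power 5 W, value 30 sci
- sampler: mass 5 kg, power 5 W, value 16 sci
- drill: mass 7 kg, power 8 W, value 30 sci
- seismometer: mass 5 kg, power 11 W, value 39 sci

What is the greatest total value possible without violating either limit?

Feasible sets respecting both limits:
- relay+magnetometer+seismometer: mass 23, power 22, value 101
- magnetometer+drill+seismometer: mass 23, power 24, value 99
- relay+magnetometer+drill: mass 25, power 19, value 92
- relay+sampler+seismometer: mass 17, power 22, value 87
Best: 101 sci.

101 sci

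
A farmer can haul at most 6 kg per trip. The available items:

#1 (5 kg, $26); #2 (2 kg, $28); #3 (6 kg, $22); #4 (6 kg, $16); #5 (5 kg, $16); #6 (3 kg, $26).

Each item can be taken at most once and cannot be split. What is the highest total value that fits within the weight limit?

Check high-value combinations within 6 kg:
- #2+#6: weight 2+3=5, value 28+26=54
- #2: weight 2, value 28
- #6: weight 3, value 26
- #1: weight 5, value 26
Best: $54.

$54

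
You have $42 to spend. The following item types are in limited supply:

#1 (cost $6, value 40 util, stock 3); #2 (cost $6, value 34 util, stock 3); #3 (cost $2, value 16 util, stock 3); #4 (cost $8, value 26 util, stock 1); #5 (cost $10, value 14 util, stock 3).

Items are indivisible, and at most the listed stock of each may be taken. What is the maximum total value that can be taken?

270 util

Best selections within cost 42 and stock limits:
- 3×#1 + 3×#2 + 3×#3: cost 42, value 270
- 3×#1 + 3×#2 + 2×#3: cost 40, value 254
- 3×#1 + 2×#2 + 2×#3 + 1×#4: cost 42, value 246
Best: 270 util.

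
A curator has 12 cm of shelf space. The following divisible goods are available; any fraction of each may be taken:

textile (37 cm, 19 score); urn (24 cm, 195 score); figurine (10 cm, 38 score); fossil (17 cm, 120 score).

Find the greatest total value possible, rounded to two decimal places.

Take in order of value per unit:
- urn (195/24 per unit): 12 of 24 → value 12×195/24 = 97.5000, running total 97.50
Total 97.50.

97.50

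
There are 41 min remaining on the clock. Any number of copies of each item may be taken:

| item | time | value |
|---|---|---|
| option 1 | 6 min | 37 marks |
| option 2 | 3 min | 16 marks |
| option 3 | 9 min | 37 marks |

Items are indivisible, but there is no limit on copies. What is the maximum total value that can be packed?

238 marks

Best value-per-unit is option 1 at 37/6; filling with it alone gives 6×37 = 222.
Optimal mix: 6×option 1 + 1×option 2 → time 39, value 238.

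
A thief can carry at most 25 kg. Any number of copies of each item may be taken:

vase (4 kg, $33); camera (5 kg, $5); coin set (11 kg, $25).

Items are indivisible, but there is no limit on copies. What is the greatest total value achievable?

$198

Best value-per-unit is vase at 33/4, and filling with it alone uses weight 6×4=24. No mix of the others beats 6×33 = 198.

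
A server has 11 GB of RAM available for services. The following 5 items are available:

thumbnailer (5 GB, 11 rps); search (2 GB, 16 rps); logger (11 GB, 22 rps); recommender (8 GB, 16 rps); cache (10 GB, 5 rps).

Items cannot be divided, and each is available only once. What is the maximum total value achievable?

Check high-value combinations within 11 GB:
- search+recommender: memory 2+8=10, value 16+16=32
- thumbnailer+search: memory 5+2=7, value 11+16=27
- logger: memory 11, value 22
Best: 32 rps.

32 rps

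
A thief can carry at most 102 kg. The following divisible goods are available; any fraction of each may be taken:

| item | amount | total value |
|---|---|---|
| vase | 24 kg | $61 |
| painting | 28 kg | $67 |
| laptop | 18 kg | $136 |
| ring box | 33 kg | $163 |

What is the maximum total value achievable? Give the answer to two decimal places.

424.61

Take in order of value per unit:
- laptop (136/18 per unit): all 18 → value 136, running total 136.00
- ring box (163/33 per unit): all 33 → value 163, running total 299.00
- vase (61/24 per unit): all 24 → value 61, running total 360.00
- painting (67/28 per unit): 27 of 28 → value 27×67/28 = 64.6071, running total 424.61
Total 424.61.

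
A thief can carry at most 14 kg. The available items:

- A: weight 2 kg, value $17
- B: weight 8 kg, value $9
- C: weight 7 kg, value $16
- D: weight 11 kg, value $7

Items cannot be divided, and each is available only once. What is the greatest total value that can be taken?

$33

Check high-value combinations within 14 kg:
- A+C: weight 2+7=9, value 17+16=33
- A+B: weight 2+8=10, value 17+9=26
- A+D: weight 2+11=13, value 17+7=24
Best: $33.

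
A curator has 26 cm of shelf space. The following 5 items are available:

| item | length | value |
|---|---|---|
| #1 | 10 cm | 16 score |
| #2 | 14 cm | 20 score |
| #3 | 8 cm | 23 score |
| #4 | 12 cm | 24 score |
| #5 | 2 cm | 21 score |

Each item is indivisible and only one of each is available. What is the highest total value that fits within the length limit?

Check high-value combinations within 26 cm:
- #3+#4+#5: length 8+12+2=22, value 23+24+21=68
- #2+#3+#5: length 14+8+2=24, value 20+23+21=64
- #1+#4+#5: length 10+12+2=24, value 16+24+21=61
Best: 68 score.

68 score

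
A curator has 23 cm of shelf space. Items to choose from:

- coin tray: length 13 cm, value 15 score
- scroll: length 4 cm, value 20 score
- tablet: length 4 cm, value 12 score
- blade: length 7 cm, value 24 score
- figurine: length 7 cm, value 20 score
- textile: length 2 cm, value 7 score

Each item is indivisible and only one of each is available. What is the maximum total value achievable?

76 score

Check high-value combinations within 23 cm:
- scroll+tablet+blade+figurine: length 4+4+7+7=22, value 20+12+24+20=76
- scroll+blade+figurine+textile: length 4+7+7+2=20, value 20+24+20+7=71
- scroll+blade+figurine: length 4+7+7=18, value 20+24+20=64
- scroll+tablet+blade+textile: length 4+4+7+2=17, value 20+12+24+7=63
Best: 76 score.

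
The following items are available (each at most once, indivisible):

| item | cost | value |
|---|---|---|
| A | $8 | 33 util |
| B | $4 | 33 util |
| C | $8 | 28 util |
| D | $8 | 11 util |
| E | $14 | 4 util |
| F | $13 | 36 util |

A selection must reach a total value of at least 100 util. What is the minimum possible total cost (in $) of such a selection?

Subsets with value ≥ 100, sorted by total cost:
- A+B+F: cost 25, value 102
- A+B+C+D: cost 28, value 105
- A+B+C+F: cost 33, value 130
- A+B+D+F: cost 33, value 113
Minimum cost: 25 $.

25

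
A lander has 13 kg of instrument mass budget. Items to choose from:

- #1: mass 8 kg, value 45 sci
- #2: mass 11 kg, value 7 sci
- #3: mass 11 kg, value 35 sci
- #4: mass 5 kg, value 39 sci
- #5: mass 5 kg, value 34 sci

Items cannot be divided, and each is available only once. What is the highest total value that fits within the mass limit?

Check high-value combinations within 13 kg:
- #1+#4: mass 8+5=13, value 45+39=84
- #1+#5: mass 8+5=13, value 45+34=79
- #4+#5: mass 5+5=10, value 39+34=73
Best: 84 sci.

84 sci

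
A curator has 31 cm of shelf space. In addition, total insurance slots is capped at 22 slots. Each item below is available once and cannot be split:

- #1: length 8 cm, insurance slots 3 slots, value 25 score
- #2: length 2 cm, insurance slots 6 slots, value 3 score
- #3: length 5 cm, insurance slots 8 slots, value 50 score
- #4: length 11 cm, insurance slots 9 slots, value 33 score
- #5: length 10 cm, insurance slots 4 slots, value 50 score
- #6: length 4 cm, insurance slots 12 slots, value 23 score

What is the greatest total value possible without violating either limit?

Feasible sets respecting both limits:
- #3+#4+#5: length 26, insurance slots 21, value 133
- #1+#2+#3+#5: length 25, insurance slots 21, value 128
- #1+#3+#5: length 23, insurance slots 15, value 125
- #1+#2+#4+#5: length 31, insurance slots 22, value 111
Best: 133 score.

133 score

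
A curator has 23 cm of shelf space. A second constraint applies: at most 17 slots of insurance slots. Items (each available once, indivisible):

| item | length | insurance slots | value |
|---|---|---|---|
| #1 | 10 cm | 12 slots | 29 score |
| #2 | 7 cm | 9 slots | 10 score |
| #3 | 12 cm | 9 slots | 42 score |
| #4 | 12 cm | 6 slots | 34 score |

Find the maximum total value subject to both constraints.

44 score

Feasible sets respecting both limits:
- #2+#4: length 19, insurance slots 15, value 44
- #3: length 12, insurance slots 9, value 42
- #4: length 12, insurance slots 6, value 34
- #1: length 10, insurance slots 12, value 29
Best: 44 score.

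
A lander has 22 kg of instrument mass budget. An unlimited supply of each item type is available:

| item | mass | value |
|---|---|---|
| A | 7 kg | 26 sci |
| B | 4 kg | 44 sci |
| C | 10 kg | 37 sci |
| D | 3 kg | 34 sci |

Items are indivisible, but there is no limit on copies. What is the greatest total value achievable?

Best value-per-unit is D at 34/3; filling with it alone gives 7×34 = 238.
Optimal mix: 1×B + 6×D → mass 22, value 248.

248 sci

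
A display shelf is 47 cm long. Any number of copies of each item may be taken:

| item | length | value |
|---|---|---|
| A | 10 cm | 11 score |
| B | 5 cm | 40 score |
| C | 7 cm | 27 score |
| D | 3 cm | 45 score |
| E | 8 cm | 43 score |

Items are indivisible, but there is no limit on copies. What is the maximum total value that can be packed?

Best value-per-unit is D at 45/3, and filling with it alone uses length 15×3=45. No mix of the others beats 15×45 = 675.

675 score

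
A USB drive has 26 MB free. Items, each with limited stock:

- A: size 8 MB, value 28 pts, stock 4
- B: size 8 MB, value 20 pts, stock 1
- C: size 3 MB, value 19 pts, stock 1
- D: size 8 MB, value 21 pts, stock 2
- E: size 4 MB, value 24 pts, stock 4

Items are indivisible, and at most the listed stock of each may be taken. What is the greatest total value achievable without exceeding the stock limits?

Best selections within size 26 and stock limits:
- 1×A + 4×E: size 24, value 124
- 1×A + 1×C + 3×E: size 23, value 119
- 1×D + 4×E: size 24, value 117
Best: 124 pts.

124 pts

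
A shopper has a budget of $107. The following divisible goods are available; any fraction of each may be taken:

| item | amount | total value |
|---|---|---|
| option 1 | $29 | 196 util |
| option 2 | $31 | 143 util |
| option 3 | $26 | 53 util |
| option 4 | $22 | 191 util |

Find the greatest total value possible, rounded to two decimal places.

580.96

Take in order of value per unit:
- option 4 (191/22 per unit): all 22 → value 191, running total 191.00
- option 1 (196/29 per unit): all 29 → value 196, running total 387.00
- option 2 (143/31 per unit): all 31 → value 143, running total 530.00
- option 3 (53/26 per unit): 25 of 26 → value 25×53/26 = 50.9615, running total 580.96
Total 580.96.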